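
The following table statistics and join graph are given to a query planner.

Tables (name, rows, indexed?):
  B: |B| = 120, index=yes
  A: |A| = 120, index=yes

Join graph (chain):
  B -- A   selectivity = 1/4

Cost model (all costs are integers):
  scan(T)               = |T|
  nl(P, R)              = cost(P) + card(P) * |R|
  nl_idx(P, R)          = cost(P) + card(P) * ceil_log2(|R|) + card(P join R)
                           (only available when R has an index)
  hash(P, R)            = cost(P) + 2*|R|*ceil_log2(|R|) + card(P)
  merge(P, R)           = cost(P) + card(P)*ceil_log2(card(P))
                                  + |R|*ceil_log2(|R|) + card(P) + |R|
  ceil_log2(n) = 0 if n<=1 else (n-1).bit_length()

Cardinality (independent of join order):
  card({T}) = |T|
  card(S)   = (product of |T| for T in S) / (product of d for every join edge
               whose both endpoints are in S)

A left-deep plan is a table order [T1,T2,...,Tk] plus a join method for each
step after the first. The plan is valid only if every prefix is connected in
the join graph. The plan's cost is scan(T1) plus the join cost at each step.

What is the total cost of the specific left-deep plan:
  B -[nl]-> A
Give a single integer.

14520

step 1: scan B: cost=120, card=120
step 2: join A via nl
    card(P join A) = 120*120/(4) = 3600
    cost = 120 + 120*120 = 14520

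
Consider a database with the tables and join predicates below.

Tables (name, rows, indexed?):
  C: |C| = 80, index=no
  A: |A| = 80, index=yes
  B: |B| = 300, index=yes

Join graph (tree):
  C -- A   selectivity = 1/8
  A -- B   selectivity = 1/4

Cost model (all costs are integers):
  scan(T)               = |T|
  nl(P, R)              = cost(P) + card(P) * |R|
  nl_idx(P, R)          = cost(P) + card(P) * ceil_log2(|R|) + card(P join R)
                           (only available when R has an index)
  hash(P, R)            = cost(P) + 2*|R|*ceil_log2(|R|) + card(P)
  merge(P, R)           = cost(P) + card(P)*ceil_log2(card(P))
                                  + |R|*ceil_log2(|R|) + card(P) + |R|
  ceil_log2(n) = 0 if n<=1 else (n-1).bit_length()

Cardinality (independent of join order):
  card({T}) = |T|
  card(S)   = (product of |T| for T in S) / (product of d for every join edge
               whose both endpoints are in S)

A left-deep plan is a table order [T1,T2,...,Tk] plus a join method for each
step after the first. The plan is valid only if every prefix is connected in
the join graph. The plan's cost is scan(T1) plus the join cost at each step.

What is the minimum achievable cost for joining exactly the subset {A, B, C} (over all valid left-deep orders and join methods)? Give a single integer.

Selinger DP over subsets of {A,B,C}:
  {C}: scan cost=80, card=80
  {A}: scan cost=80, card=80
  {B}: scan cost=300, card=300
  {AC}: card=800; try (C,hash)→1280, (A,hash)→1280, (C,merge)→1360, (A,merge)→1360, (A,nl_idx)→1440, (C,nl)→6480 …(+1); best=1280 via (C,hash)
  {AB}: card=6000; try (A,hash)→1720, (B,merge)→3720, (A,merge)→3940, (B,hash)→5560, (B,nl_idx)→6800, (A,nl_idx)→8400 …(+2); best=1720 via (A,hash)
  {ABC}: card=60000; try (B,hash)→7480, (C,hash)→8840, (B,merge)→13080, (B,nl_idx)→68480, (C,merge)→86360, (B,nl)→241280 …(+1); best=7480 via (B,hash)

7480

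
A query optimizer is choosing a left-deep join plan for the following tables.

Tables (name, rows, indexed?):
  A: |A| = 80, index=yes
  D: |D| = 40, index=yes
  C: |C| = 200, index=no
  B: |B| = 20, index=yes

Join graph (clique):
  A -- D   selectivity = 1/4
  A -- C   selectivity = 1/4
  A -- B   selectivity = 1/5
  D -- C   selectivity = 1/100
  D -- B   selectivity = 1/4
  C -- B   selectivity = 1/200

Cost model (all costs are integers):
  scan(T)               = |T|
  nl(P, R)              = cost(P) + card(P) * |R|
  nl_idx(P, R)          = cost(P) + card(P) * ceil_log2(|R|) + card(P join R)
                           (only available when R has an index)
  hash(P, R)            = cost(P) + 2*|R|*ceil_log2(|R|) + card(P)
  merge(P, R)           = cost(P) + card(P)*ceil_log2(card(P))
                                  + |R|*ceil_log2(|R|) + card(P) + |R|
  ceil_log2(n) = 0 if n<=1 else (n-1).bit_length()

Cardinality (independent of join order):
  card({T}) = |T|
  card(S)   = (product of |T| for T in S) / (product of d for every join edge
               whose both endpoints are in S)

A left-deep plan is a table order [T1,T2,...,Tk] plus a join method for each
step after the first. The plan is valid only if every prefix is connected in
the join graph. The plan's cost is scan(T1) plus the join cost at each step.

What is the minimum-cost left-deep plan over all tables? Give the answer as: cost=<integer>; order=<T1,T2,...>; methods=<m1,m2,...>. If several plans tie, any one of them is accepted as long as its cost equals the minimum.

Selinger DP (subsets sized 1..n):
  {A}: scan cost=80, card=80
  {D}: scan cost=40, card=40
  {C}: scan cost=200, card=200
  {B}: scan cost=20, card=20
  {AD}: card=800; try (D,hash)→640, (A,merge)→960, (D,merge)→1000, (A,nl_idx)→1120, (A,hash)→1200, (D,nl_idx)→1360 …(+2); best=640 via (D,hash)
  {AC}: card=4000; try (A,hash)→1520, (C,merge)→2520, (A,merge)→2640, (C,hash)→3360, (A,nl_idx)→5600, (C,nl)→16080 …(+1); best=1520 via (A,hash)
  {AB}: card=320; try (B,hash)→360, (A,nl_idx)→480, (A,merge)→780, (B,nl_idx)→800, (B,merge)→840, (A,hash)→1160 …(+2); best=360 via (B,hash)
  {CD}: card=80; try (D,hash)→880, (D,nl_idx)→1480, (C,merge)→2120, (D,merge)→2280, (C,hash)→3280, (C,nl)→8040 …(+1); best=880 via (D,hash)
  {BD}: card=200; try (B,hash)→280, (D,nl_idx)→340, (D,merge)→420, (B,merge)→440, (B,nl_idx)→440, (D,hash)→520 …(+2); best=280 via (B,hash)
  {BC}: card=20; try (B,hash)→600, (B,nl_idx)→1220, (C,merge)→1940, (B,merge)→2120, (C,hash)→3240, (C,nl)→4020 …(+1); best=600 via (B,hash)
  {ACD}: card=400; try (A,nl_idx)→1840, (A,hash)→2080, (A,merge)→2160, (C,hash)→4640, (D,hash)→6000, (A,nl)→7280 …(+5); best=1840 via (A,nl_idx)
  {ABD}: card=800; try (D,hash)→1160, (A,hash)→1600, (B,hash)→1640, (A,nl_idx)→2480, (A,merge)→2720, (D,nl_idx)→3080 …(+6); best=1160 via (D,hash)
  {ABC}: card=80; try (A,nl_idx)→820, (A,merge)→1360, (A,hash)→1740, (A,nl)→2200, (C,hash)→3880, (C,merge)→5360 …(+5); best=820 via (A,nl_idx)
  {BCD}: card=2; try (D,nl_idx)→722, (D,merge)→1000, (D,hash)→1100, (B,hash)→1160, (B,nl_idx)→1282, (D,nl)→1400 …(+5); best=722 via (D,nl_idx)
  {ABCD}: card=2; try (A,nl_idx)→738, (A,nl)→882, (D,nl_idx)→1302, (A,merge)→1366, (D,hash)→1380, (D,merge)→1740 …(+9); best=738 via (A,nl_idx)

cost=738; order=C,B,D,A; methods=hash,nl_idx,nl_idx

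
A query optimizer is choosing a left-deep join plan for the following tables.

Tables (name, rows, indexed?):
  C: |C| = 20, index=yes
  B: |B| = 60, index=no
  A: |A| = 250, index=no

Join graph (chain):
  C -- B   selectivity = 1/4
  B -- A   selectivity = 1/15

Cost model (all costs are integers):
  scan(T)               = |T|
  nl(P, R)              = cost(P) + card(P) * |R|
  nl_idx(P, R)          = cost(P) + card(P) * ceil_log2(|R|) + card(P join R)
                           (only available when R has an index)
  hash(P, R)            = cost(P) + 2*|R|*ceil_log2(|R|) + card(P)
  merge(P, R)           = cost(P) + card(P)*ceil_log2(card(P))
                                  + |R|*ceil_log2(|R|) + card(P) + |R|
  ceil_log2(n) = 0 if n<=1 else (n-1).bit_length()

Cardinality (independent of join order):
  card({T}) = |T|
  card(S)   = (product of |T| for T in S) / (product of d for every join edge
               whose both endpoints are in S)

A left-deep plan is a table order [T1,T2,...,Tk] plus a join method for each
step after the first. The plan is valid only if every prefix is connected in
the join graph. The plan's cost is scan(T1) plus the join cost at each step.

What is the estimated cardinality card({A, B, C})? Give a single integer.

5000

Tables in S: A(250), B(60), C(20)
Edges inside S: C-B(d=4), B-A(d=15)
numerator = 250 * 60 * 20 = 300000
denominator = 4 * 15 = 60
card(S) = 300000 / 60 = 5000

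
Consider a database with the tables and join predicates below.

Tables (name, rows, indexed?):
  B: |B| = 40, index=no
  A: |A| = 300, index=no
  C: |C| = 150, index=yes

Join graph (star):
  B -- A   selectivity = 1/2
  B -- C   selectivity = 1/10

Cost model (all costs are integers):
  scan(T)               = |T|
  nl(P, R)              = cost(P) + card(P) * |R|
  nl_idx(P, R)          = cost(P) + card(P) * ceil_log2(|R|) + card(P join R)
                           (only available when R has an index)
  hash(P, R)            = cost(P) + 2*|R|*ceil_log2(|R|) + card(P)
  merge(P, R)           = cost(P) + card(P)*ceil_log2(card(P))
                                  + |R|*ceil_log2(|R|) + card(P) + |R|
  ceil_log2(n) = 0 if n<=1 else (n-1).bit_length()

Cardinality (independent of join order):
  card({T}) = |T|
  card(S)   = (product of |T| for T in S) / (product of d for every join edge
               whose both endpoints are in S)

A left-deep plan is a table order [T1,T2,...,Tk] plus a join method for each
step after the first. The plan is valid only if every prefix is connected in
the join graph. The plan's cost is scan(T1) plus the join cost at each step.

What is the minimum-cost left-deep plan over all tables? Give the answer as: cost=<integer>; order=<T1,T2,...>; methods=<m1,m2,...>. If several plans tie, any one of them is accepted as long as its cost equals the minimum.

cost=6780; order=C,B,A; methods=hash,hash

Selinger DP (subsets sized 1..n):
  {B}: scan cost=40, card=40
  {A}: scan cost=300, card=300
  {C}: scan cost=150, card=150
  {AB}: card=6000; try (B,hash)→1080, (A,merge)→3320, (B,merge)→3580, (A,hash)→5480, (A,nl)→12040, (B,nl)→12300; best=1080 via (B,hash)
  {BC}: card=600; try (B,hash)→780, (C,nl_idx)→960, (C,merge)→1670, (B,merge)→1780, (C,hash)→2480, (C,nl)→6040 …(+1); best=780 via (B,hash)
  {ABC}: card=90000; try (A,hash)→6780, (C,hash)→9480, (A,merge)→10380, (C,merge)→86430, (C,nl_idx)→139080, (A,nl)→180780 …(+1); best=6780 via (A,hash)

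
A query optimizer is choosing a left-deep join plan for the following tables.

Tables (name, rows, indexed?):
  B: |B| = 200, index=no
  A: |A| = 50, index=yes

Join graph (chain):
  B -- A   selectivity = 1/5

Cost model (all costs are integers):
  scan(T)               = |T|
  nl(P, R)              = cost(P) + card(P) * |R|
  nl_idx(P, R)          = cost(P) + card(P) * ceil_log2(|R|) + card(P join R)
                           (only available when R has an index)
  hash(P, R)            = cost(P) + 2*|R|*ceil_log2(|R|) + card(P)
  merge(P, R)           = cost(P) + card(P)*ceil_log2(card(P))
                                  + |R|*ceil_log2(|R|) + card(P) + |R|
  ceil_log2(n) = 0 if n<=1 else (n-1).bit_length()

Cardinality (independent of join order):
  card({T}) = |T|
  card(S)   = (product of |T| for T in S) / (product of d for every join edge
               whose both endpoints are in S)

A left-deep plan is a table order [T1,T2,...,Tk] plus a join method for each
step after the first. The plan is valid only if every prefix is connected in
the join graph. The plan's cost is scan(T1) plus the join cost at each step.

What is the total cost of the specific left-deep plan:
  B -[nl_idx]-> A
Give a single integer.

3400

step 1: scan B: cost=200, card=200
step 2: join A via nl_idx
    card(P join A) = 200*50/(5) = 2000
    cost = 200 + 200*6 + 2000 = 3400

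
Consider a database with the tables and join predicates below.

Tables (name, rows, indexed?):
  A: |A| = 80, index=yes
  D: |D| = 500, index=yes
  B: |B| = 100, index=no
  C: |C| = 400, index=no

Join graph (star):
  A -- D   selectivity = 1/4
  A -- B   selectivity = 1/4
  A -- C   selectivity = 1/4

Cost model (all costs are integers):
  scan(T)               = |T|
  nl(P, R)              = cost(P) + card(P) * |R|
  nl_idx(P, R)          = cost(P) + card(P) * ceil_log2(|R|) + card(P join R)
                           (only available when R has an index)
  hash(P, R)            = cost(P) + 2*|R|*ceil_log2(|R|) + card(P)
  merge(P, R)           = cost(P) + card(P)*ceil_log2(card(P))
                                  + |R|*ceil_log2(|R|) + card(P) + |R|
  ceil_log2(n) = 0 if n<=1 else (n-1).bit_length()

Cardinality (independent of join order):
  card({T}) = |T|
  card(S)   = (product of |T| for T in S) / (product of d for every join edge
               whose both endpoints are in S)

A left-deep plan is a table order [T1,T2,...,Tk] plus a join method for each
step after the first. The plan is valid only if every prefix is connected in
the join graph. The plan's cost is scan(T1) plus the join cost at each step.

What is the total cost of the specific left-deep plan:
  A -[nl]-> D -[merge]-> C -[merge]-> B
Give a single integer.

step 1: scan A: cost=80, card=80
step 2: join D via nl
    card(P join D) = 80*500/(4) = 10000
    cost = 80 + 80*500 = 40080
step 3: join C via merge
    card(P join C) = 10000*400/(4) = 1000000
    cost = 40080 + 10000*14 + 400*9 + 10000 + 400 = 194080
step 4: join B via merge
    card(P join B) = 1000000*100/(4) = 25000000
    cost = 194080 + 1000000*20 + 100*7 + 1000000 + 100 = 21194880

21194880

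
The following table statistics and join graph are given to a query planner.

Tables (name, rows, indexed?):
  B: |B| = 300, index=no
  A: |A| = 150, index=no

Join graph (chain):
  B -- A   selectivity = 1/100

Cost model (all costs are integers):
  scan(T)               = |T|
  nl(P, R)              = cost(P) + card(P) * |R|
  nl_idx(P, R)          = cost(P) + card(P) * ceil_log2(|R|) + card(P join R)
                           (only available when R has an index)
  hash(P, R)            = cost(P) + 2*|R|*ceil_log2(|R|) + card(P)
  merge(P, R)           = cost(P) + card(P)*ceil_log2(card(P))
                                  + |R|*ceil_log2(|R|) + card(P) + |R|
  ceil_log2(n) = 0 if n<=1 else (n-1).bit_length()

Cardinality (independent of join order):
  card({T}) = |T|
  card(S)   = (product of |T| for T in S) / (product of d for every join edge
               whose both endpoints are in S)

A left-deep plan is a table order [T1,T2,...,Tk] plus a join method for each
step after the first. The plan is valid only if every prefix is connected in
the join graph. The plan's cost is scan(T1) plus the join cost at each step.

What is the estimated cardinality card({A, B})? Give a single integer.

450

Tables in S: A(150), B(300)
Edges inside S: B-A(d=100)
numerator = 150 * 300 = 45000
denominator = 100 = 100
card(S) = 45000 / 100 = 450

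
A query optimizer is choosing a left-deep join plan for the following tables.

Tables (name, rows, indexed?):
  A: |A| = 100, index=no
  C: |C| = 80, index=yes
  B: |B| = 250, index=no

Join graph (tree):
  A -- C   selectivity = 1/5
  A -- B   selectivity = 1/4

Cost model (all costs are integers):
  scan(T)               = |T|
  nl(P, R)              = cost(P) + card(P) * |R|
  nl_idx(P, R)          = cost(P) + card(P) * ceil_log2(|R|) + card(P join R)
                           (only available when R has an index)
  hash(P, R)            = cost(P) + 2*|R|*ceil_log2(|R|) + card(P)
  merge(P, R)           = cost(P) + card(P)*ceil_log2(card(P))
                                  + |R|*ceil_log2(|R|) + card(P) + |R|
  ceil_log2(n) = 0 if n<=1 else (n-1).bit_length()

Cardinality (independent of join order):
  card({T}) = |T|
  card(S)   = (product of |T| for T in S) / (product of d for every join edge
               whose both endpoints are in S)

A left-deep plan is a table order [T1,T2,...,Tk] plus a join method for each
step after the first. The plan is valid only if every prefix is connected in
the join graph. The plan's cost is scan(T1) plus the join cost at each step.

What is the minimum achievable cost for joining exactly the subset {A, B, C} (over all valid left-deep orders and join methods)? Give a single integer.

Selinger DP over subsets of {A,B,C}:
  {A}: scan cost=100, card=100
  {C}: scan cost=80, card=80
  {B}: scan cost=250, card=250
  {AC}: card=1600; try (C,hash)→1320, (A,merge)→1520, (C,merge)→1540, (A,hash)→1560, (C,nl_idx)→2400, (A,nl)→8080 …(+1); best=1320 via (C,hash)
  {AB}: card=6250; try (A,hash)→1900, (B,merge)→3150, (A,merge)→3300, (B,hash)→4200, (B,nl)→25100, (A,nl)→25250; best=1900 via (A,hash)
  {ABC}: card=100000; try (B,hash)→6920, (C,hash)→9270, (B,merge)→22770, (C,merge)→90040, (C,nl_idx)→145650, (B,nl)→401320 …(+1); best=6920 via (B,hash)

6920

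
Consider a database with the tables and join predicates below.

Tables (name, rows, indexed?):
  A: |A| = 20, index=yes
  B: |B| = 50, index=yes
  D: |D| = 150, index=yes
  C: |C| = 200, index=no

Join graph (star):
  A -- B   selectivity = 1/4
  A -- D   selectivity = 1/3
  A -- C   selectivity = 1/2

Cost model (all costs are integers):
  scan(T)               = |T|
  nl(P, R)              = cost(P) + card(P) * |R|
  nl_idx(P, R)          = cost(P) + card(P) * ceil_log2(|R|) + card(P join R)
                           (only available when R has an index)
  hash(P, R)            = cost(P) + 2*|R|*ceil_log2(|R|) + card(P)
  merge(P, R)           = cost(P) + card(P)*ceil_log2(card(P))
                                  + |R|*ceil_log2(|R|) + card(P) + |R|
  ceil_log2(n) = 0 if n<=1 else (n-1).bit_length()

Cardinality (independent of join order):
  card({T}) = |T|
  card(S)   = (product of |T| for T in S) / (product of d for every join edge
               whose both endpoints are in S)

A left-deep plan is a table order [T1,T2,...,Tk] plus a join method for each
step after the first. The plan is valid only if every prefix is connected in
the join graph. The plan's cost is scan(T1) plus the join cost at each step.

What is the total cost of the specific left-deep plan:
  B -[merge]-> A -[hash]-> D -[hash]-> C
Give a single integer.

step 1: scan B: cost=50, card=50
step 2: join A via merge
    card(P join A) = 50*20/(4) = 250
    cost = 50 + 50*6 + 20*5 + 50 + 20 = 520
step 3: join D via hash
    card(P join D) = 250*150/(3) = 12500
    cost = 520 + 2*150*8 + 250 = 3170
step 4: join C via hash
    card(P join C) = 12500*200/(2) = 1250000
    cost = 3170 + 2*200*8 + 12500 = 18870

18870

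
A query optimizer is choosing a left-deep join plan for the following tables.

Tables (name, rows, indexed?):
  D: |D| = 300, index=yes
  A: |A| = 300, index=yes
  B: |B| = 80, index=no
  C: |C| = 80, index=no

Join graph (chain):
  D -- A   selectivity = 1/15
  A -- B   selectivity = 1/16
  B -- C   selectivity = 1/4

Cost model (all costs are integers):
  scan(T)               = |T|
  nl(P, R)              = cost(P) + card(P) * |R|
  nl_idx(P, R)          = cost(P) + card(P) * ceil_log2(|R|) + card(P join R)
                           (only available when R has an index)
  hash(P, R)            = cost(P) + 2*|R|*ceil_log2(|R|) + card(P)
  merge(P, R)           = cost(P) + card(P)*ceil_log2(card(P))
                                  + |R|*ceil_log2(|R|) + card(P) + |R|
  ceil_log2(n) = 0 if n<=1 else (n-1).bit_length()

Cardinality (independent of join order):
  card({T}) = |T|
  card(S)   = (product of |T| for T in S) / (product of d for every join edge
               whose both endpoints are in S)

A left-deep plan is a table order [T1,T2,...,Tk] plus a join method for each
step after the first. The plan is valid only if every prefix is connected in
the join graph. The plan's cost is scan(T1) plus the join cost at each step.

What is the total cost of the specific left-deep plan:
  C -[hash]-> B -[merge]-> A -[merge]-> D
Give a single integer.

step 1: scan C: cost=80, card=80
step 2: join B via hash
    card(P join B) = 80*80/(4) = 1600
    cost = 80 + 2*80*7 + 80 = 1280
step 3: join A via merge
    card(P join A) = 1600*300/(16) = 30000
    cost = 1280 + 1600*11 + 300*9 + 1600 + 300 = 23480
step 4: join D via merge
    card(P join D) = 30000*300/(15) = 600000
    cost = 23480 + 30000*15 + 300*9 + 30000 + 300 = 506480

506480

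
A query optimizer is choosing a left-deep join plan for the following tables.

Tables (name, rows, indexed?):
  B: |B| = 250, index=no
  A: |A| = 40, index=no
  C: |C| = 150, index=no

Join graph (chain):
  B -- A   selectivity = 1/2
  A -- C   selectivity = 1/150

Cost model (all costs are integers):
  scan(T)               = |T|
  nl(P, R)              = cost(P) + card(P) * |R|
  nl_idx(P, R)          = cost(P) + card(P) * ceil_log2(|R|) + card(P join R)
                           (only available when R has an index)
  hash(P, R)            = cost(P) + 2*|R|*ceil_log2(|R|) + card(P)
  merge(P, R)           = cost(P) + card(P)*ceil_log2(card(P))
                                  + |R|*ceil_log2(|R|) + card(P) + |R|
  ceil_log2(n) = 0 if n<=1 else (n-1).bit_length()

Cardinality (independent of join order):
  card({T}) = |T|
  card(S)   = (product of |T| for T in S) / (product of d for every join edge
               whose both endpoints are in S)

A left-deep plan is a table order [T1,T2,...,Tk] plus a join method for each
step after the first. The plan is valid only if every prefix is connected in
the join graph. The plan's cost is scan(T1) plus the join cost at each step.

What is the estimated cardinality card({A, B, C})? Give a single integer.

5000

Tables in S: A(40), B(250), C(150)
Edges inside S: B-A(d=2), A-C(d=150)
numerator = 40 * 250 * 150 = 1500000
denominator = 2 * 150 = 300
card(S) = 1500000 / 300 = 5000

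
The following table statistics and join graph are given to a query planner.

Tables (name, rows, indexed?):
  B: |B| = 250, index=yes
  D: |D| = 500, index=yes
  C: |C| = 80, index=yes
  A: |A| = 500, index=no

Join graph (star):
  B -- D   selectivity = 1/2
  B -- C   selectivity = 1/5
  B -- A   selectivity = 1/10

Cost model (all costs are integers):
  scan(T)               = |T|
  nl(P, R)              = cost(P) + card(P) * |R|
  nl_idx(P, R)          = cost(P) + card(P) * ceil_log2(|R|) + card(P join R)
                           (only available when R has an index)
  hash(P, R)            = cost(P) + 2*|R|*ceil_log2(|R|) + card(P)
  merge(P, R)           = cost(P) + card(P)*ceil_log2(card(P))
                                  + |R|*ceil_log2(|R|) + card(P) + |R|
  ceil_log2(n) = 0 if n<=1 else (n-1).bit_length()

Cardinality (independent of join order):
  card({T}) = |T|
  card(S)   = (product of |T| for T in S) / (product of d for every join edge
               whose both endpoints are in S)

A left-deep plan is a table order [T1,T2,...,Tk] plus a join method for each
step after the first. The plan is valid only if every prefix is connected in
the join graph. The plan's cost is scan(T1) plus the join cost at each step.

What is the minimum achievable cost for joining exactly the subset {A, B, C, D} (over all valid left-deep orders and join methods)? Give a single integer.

223620

Selinger DP over subsets of {A,B,C,D}:
  {B}: scan cost=250, card=250
  {D}: scan cost=500, card=500
  {C}: scan cost=80, card=80
  {A}: scan cost=500, card=500
  {BD}: card=62500; try (B,hash)→5000, (D,merge)→7500, (B,merge)→7750, (D,hash)→9500, (D,nl_idx)→65000, (B,nl_idx)→67000 …(+2); best=5000 via (B,hash)
  {BC}: card=4000; try (C,hash)→1620, (B,merge)→2970, (C,merge)→3140, (B,hash)→4160, (B,nl_idx)→4720, (C,nl_idx)→6000 …(+2); best=1620 via (C,hash)
  {AB}: card=12500; try (B,hash)→5000, (A,merge)→7500, (B,merge)→7750, (A,hash)→9500, (B,nl_idx)→17000, (A,nl)→125250 …(+1); best=5000 via (B,hash)
  {BCD}: card=1000000; try (D,hash)→14620, (D,merge)→58620, (C,hash)→68620, (D,nl_idx)→1037620, (C,merge)→1068140, (C,nl_idx)→1442500 …(+2); best=14620 via (D,hash)
  {ABD}: card=3125000; try (D,hash)→26500, (A,hash)→76500, (D,merge)→197500, (A,merge)→1072500, (D,nl_idx)→3242500, (D,nl)→6255000 …(+1); best=26500 via (D,hash)
  {ABC}: card=200000; try (A,hash)→14620, (C,hash)→18620, (A,merge)→58620, (C,merge)→193140, (C,nl_idx)→292500, (C,nl)→1005000 …(+1); best=14620 via (A,hash)
  {ABCD}: card=50000000; try (D,hash)→223620, (A,hash)→1023620, (C,hash)→3152620, (D,merge)→3819620, (A,merge)→21019620, (D,nl_idx)→51814620 …(+5); best=223620 via (D,hash)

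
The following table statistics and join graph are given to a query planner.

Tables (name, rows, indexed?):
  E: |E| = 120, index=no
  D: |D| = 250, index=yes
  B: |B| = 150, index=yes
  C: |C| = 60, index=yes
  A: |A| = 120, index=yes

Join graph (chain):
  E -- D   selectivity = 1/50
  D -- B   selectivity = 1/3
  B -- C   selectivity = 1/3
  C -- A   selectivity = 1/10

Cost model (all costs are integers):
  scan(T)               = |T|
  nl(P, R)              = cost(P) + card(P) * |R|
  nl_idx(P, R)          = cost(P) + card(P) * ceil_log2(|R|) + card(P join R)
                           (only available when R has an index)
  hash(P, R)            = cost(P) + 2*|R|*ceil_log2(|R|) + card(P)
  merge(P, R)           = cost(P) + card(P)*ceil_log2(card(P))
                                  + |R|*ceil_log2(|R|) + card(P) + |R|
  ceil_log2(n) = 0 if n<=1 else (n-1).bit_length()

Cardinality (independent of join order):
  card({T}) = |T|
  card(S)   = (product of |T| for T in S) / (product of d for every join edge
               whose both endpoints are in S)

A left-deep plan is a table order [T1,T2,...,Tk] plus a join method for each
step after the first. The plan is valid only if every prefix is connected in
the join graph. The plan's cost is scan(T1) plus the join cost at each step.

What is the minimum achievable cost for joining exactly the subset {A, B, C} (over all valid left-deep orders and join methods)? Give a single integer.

Selinger DP over subsets of {A,B,C}:
  {B}: scan cost=150, card=150
  {C}: scan cost=60, card=60
  {A}: scan cost=120, card=120
  {BC}: card=3000; try (C,hash)→1020, (B,merge)→1830, (C,merge)→1920, (B,hash)→2520, (B,nl_idx)→3540, (C,nl_idx)→4050 …(+2); best=1020 via (C,hash)
  {AC}: card=720; try (C,hash)→960, (A,nl_idx)→1200, (A,merge)→1440, (C,merge)→1500, (C,nl_idx)→1560, (A,hash)→1800 …(+2); best=960 via (C,hash)
  {ABC}: card=36000; try (B,hash)→4080, (A,hash)→5700, (B,merge)→10230, (A,merge)→40980, (B,nl_idx)→42720, (A,nl_idx)→58020 …(+2); best=4080 via (B,hash)

4080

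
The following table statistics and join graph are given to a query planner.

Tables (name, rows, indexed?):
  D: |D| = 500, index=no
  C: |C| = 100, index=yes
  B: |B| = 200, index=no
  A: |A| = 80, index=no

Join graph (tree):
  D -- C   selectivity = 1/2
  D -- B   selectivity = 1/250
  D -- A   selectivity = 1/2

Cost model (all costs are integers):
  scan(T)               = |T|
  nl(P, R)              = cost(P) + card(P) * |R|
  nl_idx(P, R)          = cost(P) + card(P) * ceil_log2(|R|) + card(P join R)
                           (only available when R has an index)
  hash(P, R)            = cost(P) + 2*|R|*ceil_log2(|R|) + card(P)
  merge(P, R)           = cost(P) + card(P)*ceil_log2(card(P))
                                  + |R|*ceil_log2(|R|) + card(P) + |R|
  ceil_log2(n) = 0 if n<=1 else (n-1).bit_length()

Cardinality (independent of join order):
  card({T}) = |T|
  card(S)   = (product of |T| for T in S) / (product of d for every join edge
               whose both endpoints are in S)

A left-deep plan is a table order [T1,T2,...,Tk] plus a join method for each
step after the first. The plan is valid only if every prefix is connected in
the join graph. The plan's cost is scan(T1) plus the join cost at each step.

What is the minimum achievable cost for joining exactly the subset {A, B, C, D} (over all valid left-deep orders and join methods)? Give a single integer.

23120

Selinger DP over subsets of {A,B,C,D}:
  {D}: scan cost=500, card=500
  {C}: scan cost=100, card=100
  {B}: scan cost=200, card=200
  {A}: scan cost=80, card=80
  {CD}: card=25000; try (C,hash)→2400, (D,merge)→5900, (C,merge)→6300, (D,hash)→9200, (C,nl_idx)→29000, (D,nl)→50100 …(+1); best=2400 via (C,hash)
  {BD}: card=400; try (B,hash)→4200, (D,merge)→7000, (B,merge)→7300, (D,hash)→9400, (D,nl)→100200, (B,nl)→100500; best=4200 via (B,hash)
  {AD}: card=20000; try (A,hash)→2120, (D,merge)→5720, (A,merge)→6140, (D,hash)→9160, (D,nl)→40080, (A,nl)→40500; best=2120 via (A,hash)
  {BCD}: card=20000; try (C,hash)→6000, (C,merge)→9000, (C,nl_idx)→27000, (B,hash)→30600, (C,nl)→44200, (B,merge)→404200 …(+1); best=6000 via (C,hash)
  {ACD}: card=1000000; try (C,hash)→23520, (A,hash)→28520, (C,merge)→322920, (A,merge)→403040, (C,nl_idx)→1142120, (C,nl)→2002120 …(+1); best=23520 via (C,hash)
  {ABD}: card=16000; try (A,hash)→5720, (A,merge)→8840, (B,hash)→25320, (A,nl)→36200, (B,merge)→323920, (B,nl)→4002120; best=5720 via (A,hash)
  {ABCD}: card=800000; try (C,hash)→23120, (A,hash)→27120, (C,merge)→246520, (A,merge)→326640, (C,nl_idx)→917720, (B,hash)→1026720 …(+4); best=23120 via (C,hash)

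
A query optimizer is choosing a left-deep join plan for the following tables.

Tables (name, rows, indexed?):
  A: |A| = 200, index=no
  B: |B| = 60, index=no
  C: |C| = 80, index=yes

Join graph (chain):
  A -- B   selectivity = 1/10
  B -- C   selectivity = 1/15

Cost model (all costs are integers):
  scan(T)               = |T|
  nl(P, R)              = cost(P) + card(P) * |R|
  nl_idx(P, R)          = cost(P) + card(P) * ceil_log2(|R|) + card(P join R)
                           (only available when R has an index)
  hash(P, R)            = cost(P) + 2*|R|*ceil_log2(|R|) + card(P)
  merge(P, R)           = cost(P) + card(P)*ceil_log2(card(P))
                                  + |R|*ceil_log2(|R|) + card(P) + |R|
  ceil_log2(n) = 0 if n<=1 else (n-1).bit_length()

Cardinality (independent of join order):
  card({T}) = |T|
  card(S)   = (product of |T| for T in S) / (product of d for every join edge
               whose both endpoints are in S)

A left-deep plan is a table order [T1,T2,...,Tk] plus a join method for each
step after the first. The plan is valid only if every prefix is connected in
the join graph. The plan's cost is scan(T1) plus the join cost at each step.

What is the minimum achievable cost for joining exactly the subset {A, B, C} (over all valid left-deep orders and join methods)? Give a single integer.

3440

Selinger DP over subsets of {A,B,C}:
  {A}: scan cost=200, card=200
  {B}: scan cost=60, card=60
  {C}: scan cost=80, card=80
  {AB}: card=1200; try (B,hash)→1120, (A,merge)→2280, (B,merge)→2420, (A,hash)→3320, (A,nl)→12060, (B,nl)→12200; best=1120 via (B,hash)
  {BC}: card=320; try (C,nl_idx)→800, (B,hash)→880, (C,merge)→1120, (B,merge)→1140, (C,hash)→1240, (C,nl)→4860 …(+1); best=800 via (C,nl_idx)
  {ABC}: card=6400; try (C,hash)→3440, (A,hash)→4320, (A,merge)→5800, (C,nl_idx)→15920, (C,merge)→16160, (A,nl)→64800 …(+1); best=3440 via (C,hash)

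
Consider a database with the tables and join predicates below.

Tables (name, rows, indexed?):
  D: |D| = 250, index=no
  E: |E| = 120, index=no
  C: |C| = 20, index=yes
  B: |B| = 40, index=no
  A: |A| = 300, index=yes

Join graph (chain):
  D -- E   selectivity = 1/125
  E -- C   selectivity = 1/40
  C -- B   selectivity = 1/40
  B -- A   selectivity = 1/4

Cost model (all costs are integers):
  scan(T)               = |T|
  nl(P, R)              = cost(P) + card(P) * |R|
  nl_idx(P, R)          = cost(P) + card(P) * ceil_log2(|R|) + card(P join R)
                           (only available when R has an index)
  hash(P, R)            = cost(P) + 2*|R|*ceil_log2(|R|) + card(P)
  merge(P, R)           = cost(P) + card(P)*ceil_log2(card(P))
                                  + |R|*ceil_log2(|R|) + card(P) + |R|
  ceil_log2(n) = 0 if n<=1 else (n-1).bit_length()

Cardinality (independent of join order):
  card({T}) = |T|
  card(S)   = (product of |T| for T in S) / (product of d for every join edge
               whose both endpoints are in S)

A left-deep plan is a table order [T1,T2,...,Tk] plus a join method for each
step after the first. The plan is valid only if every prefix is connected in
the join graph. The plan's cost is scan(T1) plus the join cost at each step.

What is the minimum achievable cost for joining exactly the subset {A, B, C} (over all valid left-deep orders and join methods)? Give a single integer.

1940

Selinger DP over subsets of {A,B,C}:
  {C}: scan cost=20, card=20
  {B}: scan cost=40, card=40
  {A}: scan cost=300, card=300
  {BC}: card=20; try (C,nl_idx)→260, (C,hash)→280, (B,merge)→420, (C,merge)→440, (B,hash)→520, (B,nl)→820 …(+1); best=260 via (C,nl_idx)
  {AB}: card=3000; try (B,hash)→1080, (A,merge)→3320, (A,nl_idx)→3400, (B,merge)→3580, (A,hash)→5480, (A,nl)→12040 …(+1); best=1080 via (B,hash)
  {ABC}: card=1500; try (A,nl_idx)→1940, (A,merge)→3380, (C,hash)→4280, (A,hash)→5680, (A,nl)→6260, (C,nl_idx)→17580 …(+2); best=1940 via (A,nl_idx)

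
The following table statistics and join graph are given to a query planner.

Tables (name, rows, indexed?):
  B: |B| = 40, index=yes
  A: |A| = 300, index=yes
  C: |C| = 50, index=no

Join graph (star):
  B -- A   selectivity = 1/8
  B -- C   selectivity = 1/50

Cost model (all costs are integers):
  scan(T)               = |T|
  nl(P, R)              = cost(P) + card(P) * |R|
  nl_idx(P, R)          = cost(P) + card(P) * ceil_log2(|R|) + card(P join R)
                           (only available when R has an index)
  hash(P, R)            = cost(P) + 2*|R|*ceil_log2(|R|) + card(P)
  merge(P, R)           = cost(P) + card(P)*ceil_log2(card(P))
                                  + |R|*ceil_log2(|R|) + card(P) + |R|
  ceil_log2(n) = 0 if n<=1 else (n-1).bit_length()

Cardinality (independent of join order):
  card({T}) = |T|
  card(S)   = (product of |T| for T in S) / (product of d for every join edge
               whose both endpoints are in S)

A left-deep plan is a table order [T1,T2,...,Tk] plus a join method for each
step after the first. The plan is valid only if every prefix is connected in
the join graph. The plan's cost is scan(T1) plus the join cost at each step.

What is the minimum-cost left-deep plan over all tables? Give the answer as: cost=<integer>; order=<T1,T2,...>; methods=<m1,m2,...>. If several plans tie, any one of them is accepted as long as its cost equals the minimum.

Selinger DP (subsets sized 1..n):
  {B}: scan cost=40, card=40
  {A}: scan cost=300, card=300
  {C}: scan cost=50, card=50
  {AB}: card=1500; try (B,hash)→1080, (A,nl_idx)→1900, (A,merge)→3320, (B,merge)→3580, (B,nl_idx)→3600, (A,hash)→5480 …(+2); best=1080 via (B,hash)
  {BC}: card=40; try (B,nl_idx)→390, (B,hash)→580, (C,merge)→670, (C,hash)→680, (B,merge)→680, (C,nl)→2040 …(+1); best=390 via (B,nl_idx)
  {ABC}: card=1500; try (A,nl_idx)→2250, (C,hash)→3180, (A,merge)→3670, (A,hash)→5830, (A,nl)→12390, (C,merge)→19430 …(+1); best=2250 via (A,nl_idx)

cost=2250; order=C,B,A; methods=nl_idx,nl_idx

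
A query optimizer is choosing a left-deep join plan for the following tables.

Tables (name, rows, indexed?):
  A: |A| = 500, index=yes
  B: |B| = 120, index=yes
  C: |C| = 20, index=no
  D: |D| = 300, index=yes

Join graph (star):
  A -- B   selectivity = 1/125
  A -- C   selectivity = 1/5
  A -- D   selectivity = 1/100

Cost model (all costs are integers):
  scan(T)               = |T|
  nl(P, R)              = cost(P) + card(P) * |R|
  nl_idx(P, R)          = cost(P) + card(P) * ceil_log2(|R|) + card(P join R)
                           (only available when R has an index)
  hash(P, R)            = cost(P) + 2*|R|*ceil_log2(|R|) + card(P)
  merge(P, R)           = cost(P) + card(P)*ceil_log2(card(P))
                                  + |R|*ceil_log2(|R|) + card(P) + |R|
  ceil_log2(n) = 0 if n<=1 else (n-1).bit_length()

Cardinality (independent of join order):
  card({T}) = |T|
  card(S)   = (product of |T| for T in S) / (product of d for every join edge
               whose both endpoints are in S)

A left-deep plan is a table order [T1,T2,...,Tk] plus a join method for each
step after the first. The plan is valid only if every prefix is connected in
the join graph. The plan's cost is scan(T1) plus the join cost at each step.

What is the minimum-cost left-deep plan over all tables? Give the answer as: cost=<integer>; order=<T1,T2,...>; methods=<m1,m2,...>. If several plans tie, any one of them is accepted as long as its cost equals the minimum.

Selinger DP (subsets sized 1..n):
  {A}: scan cost=500, card=500
  {B}: scan cost=120, card=120
  {C}: scan cost=20, card=20
  {D}: scan cost=300, card=300
  {AB}: card=480; try (A,nl_idx)→1680, (B,hash)→2680, (B,nl_idx)→4480, (A,merge)→6080, (B,merge)→6460, (A,hash)→9240 …(+2); best=1680 via (A,nl_idx)
  {AC}: card=2000; try (C,hash)→1200, (A,nl_idx)→2200, (A,merge)→5140, (C,merge)→5620, (A,hash)→9040, (A,nl)→10020 …(+1); best=1200 via (C,hash)
  {AD}: card=1500; try (A,nl_idx)→4500, (D,hash)→6400, (D,nl_idx)→6500, (A,merge)→8300, (D,merge)→8500, (A,hash)→9600 …(+2); best=4500 via (A,nl_idx)
  {ABC}: card=1920; try (C,hash)→2360, (B,hash)→4880, (C,merge)→6600, (C,nl)→11280, (B,nl_idx)→17120, (B,merge)→26160 …(+1); best=2360 via (C,hash)
  {ABD}: card=1440; try (D,nl_idx)→7440, (D,hash)→7560, (B,hash)→7680, (D,merge)→9480, (B,nl_idx)→16440, (B,merge)→23460 …(+2); best=7440 via (D,nl_idx)
  {ACD}: card=6000; try (C,hash)→6200, (D,hash)→8600, (C,merge)→22620, (D,nl_idx)→25200, (D,merge)→28200, (C,nl)→34500 …(+1); best=6200 via (C,hash)
  {ABCD}: card=5760; try (C,hash)→9080, (D,hash)→9680, (B,hash)→13880, (C,merge)→24840, (D,nl_idx)→25400, (D,merge)→28400 …(+5); best=9080 via (C,hash)

cost=9080; order=B,A,D,C; methods=nl_idx,nl_idx,hash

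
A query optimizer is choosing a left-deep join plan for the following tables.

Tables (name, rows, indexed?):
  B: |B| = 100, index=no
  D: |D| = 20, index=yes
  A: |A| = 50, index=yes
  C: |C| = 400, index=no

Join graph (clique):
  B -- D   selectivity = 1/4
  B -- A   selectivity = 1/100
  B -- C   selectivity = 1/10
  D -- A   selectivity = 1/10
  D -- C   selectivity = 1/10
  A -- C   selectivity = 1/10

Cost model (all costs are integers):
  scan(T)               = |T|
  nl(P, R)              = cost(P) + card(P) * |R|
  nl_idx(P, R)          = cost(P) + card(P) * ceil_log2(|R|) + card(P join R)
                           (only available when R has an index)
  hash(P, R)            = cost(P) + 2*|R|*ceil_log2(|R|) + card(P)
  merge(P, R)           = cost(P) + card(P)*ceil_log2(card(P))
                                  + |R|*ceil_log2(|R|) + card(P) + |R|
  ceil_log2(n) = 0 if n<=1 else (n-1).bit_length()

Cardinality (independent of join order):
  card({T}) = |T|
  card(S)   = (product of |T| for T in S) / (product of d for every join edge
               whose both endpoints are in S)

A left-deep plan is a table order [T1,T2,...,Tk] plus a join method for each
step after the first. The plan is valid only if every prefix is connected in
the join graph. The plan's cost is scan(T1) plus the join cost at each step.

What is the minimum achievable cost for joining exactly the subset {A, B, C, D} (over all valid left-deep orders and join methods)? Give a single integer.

Selinger DP over subsets of {A,B,C,D}:
  {B}: scan cost=100, card=100
  {D}: scan cost=20, card=20
  {A}: scan cost=50, card=50
  {C}: scan cost=400, card=400
  {BD}: card=500; try (D,hash)→400, (B,merge)→940, (D,merge)→1020, (D,nl_idx)→1100, (B,hash)→1440, (B,nl)→2020 …(+1); best=400 via (D,hash)
  {AB}: card=50; try (A,nl_idx)→750, (A,hash)→800, (B,merge)→1200, (A,merge)→1250, (B,hash)→1500, (B,nl)→5050 …(+1); best=750 via (A,nl_idx)
  {BC}: card=4000; try (B,hash)→2200, (C,merge)→4900, (B,merge)→5200, (C,hash)→7400, (C,nl)→40100, (B,nl)→40400; best=2200 via (B,hash)
  {AD}: card=100; try (A,nl_idx)→240, (D,hash)→300, (D,nl_idx)→400, (A,merge)→490, (D,merge)→520, (A,hash)→640 …(+2); best=240 via (A,nl_idx)
  {CD}: card=800; try (D,hash)→1000, (D,nl_idx)→3200, (C,merge)→4140, (D,merge)→4520, (C,hash)→7240, (C,nl)→8020 …(+1); best=1000 via (D,hash)
  {AC}: card=2000; try (A,hash)→1400, (C,merge)→4400, (A,merge)→4750, (A,nl_idx)→4800, (C,hash)→7300, (C,nl)→20050 …(+1); best=1400 via (A,hash)
  {ABD}: card=25; try (D,hash)→1000, (D,nl_idx)→1025, (D,merge)→1220, (A,hash)→1500, (B,hash)→1740, (D,nl)→1750 …(+5); best=1000 via (D,hash)
  {BCD}: card=2000; try (B,hash)→3200, (D,hash)→6400, (C,hash)→8100, (C,merge)→9400, (B,merge)→10600, (D,nl_idx)→24200 …(+4); best=3200 via (B,hash)
  {ABC}: card=200; try (B,hash)→4800, (C,merge)→5100, (A,hash)→6800, (C,hash)→8000, (C,nl)→20750, (B,merge)→26200 …(+4); best=4800 via (B,hash)
  {ACD}: card=400; try (A,hash)→2400, (D,hash)→3600, (C,merge)→5040, (A,nl_idx)→6200, (C,hash)→7540, (A,merge)→10150 …(+5); best=2400 via (A,hash)
  {ABCD}: card=10; try (B,hash)→4200, (C,merge)→5150, (D,hash)→5200, (A,hash)→5800, (D,nl_idx)→5810, (D,merge)→6720 …(+8); best=4200 via (B,hash)

4200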